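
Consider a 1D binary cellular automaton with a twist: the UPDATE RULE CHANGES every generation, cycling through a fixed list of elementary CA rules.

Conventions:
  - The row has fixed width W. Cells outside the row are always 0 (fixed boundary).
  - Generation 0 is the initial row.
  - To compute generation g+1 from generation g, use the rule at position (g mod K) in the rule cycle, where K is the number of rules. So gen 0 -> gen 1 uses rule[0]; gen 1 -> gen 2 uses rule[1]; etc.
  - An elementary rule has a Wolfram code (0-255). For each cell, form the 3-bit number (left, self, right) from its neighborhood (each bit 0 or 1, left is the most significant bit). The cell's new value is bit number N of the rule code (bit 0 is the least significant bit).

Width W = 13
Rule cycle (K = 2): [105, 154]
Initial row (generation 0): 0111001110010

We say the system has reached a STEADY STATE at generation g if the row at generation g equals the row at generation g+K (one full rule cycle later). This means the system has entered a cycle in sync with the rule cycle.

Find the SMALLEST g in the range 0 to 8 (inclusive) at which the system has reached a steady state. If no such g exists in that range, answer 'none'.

Gen 0: 0111001110010
Gen 1 (rule 105): 0101001010000
Gen 2 (rule 154): 1000110001000
Gen 3 (rule 105): 0010110100011
Gen 4 (rule 154): 0100100010110
Gen 5 (rule 105): 0000001001110
Gen 6 (rule 154): 0000010111101
Gen 7 (rule 105): 1111001100110
Gen 8 (rule 154): 1110111011101
Gen 9 (rule 105): 1011101110110
Gen 10 (rule 154): 0011001100101

Answer: none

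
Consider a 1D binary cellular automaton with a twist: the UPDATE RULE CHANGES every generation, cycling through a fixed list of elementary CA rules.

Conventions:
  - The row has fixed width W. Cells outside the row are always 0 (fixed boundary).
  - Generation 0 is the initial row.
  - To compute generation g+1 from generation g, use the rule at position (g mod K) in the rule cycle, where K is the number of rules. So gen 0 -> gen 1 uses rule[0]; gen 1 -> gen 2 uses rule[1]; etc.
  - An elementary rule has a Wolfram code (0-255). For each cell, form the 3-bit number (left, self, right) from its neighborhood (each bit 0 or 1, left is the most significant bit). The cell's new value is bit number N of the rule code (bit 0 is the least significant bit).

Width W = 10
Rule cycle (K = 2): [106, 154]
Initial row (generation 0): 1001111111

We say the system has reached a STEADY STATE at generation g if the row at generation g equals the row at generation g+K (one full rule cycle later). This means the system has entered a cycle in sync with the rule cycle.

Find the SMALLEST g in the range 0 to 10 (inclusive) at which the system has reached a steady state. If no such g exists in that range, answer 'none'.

Answer: none

Derivation:
Gen 0: 1001111111
Gen 1 (rule 106): 0011000001
Gen 2 (rule 154): 0110100010
Gen 3 (rule 106): 1111000100
Gen 4 (rule 154): 1110101010
Gen 5 (rule 106): 1011010100
Gen 6 (rule 154): 0010000010
Gen 7 (rule 106): 0100000100
Gen 8 (rule 154): 1010001010
Gen 9 (rule 106): 0100010100
Gen 10 (rule 154): 1010100010
Gen 11 (rule 106): 0101000100
Gen 12 (rule 154): 1000101010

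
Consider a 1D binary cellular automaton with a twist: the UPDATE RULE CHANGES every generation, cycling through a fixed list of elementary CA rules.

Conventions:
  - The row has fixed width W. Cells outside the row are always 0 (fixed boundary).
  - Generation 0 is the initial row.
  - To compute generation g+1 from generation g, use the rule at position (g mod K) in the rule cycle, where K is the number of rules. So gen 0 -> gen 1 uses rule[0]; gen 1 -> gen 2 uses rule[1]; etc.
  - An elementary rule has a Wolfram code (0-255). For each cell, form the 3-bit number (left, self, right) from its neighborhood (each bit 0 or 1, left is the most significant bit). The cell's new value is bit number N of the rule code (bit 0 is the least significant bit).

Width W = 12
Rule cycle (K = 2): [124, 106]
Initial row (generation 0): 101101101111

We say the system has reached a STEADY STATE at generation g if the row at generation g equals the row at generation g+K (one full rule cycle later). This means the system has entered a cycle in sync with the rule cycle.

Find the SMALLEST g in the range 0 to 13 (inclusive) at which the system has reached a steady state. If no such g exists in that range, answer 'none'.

Answer: none

Derivation:
Gen 0: 101101101111
Gen 1 (rule 124): 111111111001
Gen 2 (rule 106): 100000001010
Gen 3 (rule 124): 110000001111
Gen 4 (rule 106): 110000011001
Gen 5 (rule 124): 111000011101
Gen 6 (rule 106): 101000110110
Gen 7 (rule 124): 111100111111
Gen 8 (rule 106): 100101100001
Gen 9 (rule 124): 110111110001
Gen 10 (rule 106): 111100010010
Gen 11 (rule 124): 100110011011
Gen 12 (rule 106): 001110111111
Gen 13 (rule 124): 001011100001
Gen 14 (rule 106): 010110100010
Gen 15 (rule 124): 011111110011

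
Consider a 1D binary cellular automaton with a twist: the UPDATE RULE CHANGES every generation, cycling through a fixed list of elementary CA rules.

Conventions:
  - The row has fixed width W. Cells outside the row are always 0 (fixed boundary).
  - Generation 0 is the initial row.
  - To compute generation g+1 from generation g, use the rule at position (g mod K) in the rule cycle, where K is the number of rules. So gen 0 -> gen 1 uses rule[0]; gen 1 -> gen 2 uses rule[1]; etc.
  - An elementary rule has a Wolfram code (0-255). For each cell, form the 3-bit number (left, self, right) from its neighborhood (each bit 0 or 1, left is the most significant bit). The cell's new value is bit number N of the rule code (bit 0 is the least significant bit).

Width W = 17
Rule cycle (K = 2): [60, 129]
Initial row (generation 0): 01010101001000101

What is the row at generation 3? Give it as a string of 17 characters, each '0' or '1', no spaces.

Answer: 00100000100000011

Derivation:
Gen 0: 01010101001000101
Gen 1 (rule 60): 01111111101100111
Gen 2 (rule 129): 00111111000000010
Gen 3 (rule 60): 00100000100000011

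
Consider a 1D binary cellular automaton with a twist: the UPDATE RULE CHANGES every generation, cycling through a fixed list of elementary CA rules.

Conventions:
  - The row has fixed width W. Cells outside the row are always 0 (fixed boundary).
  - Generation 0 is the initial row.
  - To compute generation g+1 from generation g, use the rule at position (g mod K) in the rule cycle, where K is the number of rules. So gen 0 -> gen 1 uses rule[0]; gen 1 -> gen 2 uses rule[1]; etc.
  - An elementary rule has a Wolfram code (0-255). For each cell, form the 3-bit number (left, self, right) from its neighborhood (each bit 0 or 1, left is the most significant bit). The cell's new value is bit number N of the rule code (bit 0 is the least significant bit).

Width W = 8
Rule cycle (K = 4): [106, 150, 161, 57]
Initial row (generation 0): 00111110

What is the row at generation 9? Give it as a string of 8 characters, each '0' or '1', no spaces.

Gen 0: 00111110
Gen 1 (rule 106): 01100010
Gen 2 (rule 150): 10010111
Gen 3 (rule 161): 00001010
Gen 4 (rule 57): 11100101
Gen 5 (rule 106): 10101010
Gen 6 (rule 150): 10101011
Gen 7 (rule 161): 01010100
Gen 8 (rule 57): 00101011
Gen 9 (rule 106): 01010111

Answer: 01010111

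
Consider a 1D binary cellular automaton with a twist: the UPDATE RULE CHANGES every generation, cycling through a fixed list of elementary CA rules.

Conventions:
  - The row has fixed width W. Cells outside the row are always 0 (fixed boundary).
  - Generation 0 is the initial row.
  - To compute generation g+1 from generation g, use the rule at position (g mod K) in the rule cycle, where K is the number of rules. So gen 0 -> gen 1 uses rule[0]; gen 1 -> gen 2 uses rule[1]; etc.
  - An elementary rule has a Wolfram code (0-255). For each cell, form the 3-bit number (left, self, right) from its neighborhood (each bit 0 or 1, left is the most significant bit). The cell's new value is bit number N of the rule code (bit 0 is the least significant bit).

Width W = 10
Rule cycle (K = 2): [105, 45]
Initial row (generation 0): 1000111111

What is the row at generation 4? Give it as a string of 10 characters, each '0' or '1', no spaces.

Answer: 0101100000

Derivation:
Gen 0: 1000111111
Gen 1 (rule 105): 0010100001
Gen 2 (rule 45): 1011101101
Gen 3 (rule 105): 0110111110
Gen 4 (rule 45): 0101100000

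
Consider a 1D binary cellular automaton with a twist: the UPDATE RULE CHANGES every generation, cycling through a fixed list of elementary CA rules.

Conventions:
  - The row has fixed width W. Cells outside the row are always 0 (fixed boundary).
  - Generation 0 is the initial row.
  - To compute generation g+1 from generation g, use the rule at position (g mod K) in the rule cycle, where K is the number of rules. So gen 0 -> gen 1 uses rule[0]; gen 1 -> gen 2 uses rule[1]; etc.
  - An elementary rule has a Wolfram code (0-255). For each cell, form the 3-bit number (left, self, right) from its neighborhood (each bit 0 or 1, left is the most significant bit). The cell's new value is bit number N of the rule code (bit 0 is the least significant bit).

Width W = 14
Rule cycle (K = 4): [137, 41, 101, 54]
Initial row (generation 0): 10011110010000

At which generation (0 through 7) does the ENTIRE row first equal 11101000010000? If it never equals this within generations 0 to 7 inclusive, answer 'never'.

Gen 0: 10011110010000
Gen 1 (rule 137): 00011100000111
Gen 2 (rule 41): 11010001110100
Gen 3 (rule 101): 01110100011101
Gen 4 (rule 54): 10001110100011
Gen 5 (rule 137): 00101100001010
Gen 6 (rule 41): 10011001100100
Gen 7 (rule 101): 10001000100101

Answer: never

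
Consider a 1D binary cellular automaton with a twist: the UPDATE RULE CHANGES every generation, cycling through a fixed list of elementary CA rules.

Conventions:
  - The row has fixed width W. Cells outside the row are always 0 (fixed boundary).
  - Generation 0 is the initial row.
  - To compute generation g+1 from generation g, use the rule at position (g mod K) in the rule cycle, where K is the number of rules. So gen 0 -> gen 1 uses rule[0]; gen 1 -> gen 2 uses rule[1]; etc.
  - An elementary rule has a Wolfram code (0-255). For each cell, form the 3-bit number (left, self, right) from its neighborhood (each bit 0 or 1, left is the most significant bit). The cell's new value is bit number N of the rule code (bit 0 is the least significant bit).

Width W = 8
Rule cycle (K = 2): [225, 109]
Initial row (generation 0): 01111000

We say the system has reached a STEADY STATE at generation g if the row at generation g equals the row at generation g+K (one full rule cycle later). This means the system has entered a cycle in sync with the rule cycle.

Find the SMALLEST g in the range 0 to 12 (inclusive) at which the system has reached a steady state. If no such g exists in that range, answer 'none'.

Answer: none

Derivation:
Gen 0: 01111000
Gen 1 (rule 225): 00111011
Gen 2 (rule 109): 10101111
Gen 3 (rule 225): 01010111
Gen 4 (rule 109): 01111101
Gen 5 (rule 225): 00111110
Gen 6 (rule 109): 10100010
Gen 7 (rule 225): 01001000
Gen 8 (rule 109): 01001011
Gen 9 (rule 225): 00000101
Gen 10 (rule 109): 11110111
Gen 11 (rule 225): 01111011
Gen 12 (rule 109): 01001111
Gen 13 (rule 225): 00000111
Gen 14 (rule 109): 11110101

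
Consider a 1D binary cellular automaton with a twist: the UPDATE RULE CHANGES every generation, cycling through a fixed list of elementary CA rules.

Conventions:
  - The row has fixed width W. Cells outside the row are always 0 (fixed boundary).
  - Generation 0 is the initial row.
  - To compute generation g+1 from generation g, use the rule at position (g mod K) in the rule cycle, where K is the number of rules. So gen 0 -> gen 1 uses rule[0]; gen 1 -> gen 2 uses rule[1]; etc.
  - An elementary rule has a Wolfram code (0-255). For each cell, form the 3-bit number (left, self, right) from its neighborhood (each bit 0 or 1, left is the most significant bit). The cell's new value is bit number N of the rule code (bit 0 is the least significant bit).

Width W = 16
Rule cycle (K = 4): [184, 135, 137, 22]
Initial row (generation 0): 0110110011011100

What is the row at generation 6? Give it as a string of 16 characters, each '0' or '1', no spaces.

Gen 0: 0110110011011100
Gen 1 (rule 184): 0101101010111010
Gen 2 (rule 135): 1100001010010010
Gen 3 (rule 137): 1001100000000000
Gen 4 (rule 22): 1110010000000000
Gen 5 (rule 184): 1101001000000000
Gen 6 (rule 135): 0001011011111111

Answer: 0001011011111111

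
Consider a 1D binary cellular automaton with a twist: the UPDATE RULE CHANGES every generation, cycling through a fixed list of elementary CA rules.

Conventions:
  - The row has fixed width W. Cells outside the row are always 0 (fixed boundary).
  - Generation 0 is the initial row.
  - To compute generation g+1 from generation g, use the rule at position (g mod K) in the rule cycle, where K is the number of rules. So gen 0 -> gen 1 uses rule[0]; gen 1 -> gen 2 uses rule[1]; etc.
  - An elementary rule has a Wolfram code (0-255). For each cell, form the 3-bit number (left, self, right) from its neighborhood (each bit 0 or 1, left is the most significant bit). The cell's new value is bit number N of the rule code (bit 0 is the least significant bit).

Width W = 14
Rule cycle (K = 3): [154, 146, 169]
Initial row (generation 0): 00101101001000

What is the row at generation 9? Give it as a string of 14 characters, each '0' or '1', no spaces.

Gen 0: 00101101001000
Gen 1 (rule 154): 01001000110100
Gen 2 (rule 146): 10110101000010
Gen 3 (rule 169): 01101010011000
Gen 4 (rule 154): 11000001110100
Gen 5 (rule 146): 00100010100010
Gen 6 (rule 169): 10001001001000
Gen 7 (rule 154): 01010110110100
Gen 8 (rule 146): 10000000000010
Gen 9 (rule 169): 00111111111000

Answer: 00111111111000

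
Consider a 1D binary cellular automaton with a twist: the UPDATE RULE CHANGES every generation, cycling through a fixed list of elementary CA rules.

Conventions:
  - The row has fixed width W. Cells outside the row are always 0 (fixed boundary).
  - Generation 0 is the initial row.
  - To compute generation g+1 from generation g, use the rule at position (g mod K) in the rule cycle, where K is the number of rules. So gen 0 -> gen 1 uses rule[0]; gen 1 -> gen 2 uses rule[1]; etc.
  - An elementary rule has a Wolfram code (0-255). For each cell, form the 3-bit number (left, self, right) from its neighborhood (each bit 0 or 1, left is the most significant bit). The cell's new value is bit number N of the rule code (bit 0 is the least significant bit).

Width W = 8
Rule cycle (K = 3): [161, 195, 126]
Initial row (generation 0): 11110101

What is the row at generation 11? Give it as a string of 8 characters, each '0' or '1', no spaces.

Gen 0: 11110101
Gen 1 (rule 161): 01101010
Gen 2 (rule 195): 10100000
Gen 3 (rule 126): 11110000
Gen 4 (rule 161): 01100111
Gen 5 (rule 195): 10101011
Gen 6 (rule 126): 11111111
Gen 7 (rule 161): 01111110
Gen 8 (rule 195): 10111110
Gen 9 (rule 126): 11100011
Gen 10 (rule 161): 01001000
Gen 11 (rule 195): 10010011

Answer: 10010011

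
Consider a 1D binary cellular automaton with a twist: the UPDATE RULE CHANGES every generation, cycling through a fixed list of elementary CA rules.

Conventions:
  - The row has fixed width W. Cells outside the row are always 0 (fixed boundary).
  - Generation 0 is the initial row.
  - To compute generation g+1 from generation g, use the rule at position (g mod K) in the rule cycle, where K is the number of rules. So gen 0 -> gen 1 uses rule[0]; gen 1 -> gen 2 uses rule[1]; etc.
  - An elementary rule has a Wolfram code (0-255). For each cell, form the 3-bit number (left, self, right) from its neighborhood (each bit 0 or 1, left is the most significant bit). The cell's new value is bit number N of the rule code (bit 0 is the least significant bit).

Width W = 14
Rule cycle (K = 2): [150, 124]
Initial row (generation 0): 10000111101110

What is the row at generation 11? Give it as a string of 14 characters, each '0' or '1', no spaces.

Answer: 01000011100010

Derivation:
Gen 0: 10000111101110
Gen 1 (rule 150): 11001011000101
Gen 2 (rule 124): 11101111100111
Gen 3 (rule 150): 01000111011010
Gen 4 (rule 124): 01100101111111
Gen 5 (rule 150): 10011100111110
Gen 6 (rule 124): 11010110100011
Gen 7 (rule 150): 00010000110100
Gen 8 (rule 124): 00011000111110
Gen 9 (rule 150): 00100101011101
Gen 10 (rule 124): 00110111110111
Gen 11 (rule 150): 01000011100010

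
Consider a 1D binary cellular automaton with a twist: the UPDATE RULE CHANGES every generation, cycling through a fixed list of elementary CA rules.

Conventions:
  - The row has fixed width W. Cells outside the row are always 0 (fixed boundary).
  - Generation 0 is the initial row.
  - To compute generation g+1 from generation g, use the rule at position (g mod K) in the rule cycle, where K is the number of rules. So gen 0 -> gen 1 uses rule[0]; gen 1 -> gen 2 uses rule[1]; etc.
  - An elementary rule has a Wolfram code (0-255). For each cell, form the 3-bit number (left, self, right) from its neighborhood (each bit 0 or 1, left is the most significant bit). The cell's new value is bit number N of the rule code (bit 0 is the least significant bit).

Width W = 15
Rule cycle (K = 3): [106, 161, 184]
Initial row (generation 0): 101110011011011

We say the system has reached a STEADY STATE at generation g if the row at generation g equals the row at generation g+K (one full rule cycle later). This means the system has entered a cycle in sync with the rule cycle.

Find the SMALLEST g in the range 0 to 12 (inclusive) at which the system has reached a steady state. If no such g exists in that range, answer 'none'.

Gen 0: 101110011011011
Gen 1 (rule 106): 011010111111111
Gen 2 (rule 161): 000101011111110
Gen 3 (rule 184): 000010111111101
Gen 4 (rule 106): 000101100000110
Gen 5 (rule 161): 110010001110000
Gen 6 (rule 184): 101001001101000
Gen 7 (rule 106): 010010011110000
Gen 8 (rule 161): 000000001100111
Gen 9 (rule 184): 000000001010110
Gen 10 (rule 106): 000000010101110
Gen 11 (rule 161): 111111001010100
Gen 12 (rule 184): 111110100101010
Gen 13 (rule 106): 100011001010100
Gen 14 (rule 161): 001000000101001
Gen 15 (rule 184): 000100000010100

Answer: none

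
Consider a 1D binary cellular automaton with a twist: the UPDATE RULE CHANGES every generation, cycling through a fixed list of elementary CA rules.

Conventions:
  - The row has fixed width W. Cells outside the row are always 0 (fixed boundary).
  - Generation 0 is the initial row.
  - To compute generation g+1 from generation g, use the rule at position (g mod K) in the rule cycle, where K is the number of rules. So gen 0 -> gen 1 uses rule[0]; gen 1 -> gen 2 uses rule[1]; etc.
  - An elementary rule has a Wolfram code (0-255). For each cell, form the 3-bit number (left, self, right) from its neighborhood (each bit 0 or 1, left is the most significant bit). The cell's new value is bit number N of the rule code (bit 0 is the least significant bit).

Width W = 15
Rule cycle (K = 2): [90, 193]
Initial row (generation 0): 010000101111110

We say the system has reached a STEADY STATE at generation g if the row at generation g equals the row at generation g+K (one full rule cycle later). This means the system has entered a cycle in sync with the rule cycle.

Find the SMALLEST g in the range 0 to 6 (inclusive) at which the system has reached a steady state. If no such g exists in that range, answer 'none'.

Answer: none

Derivation:
Gen 0: 010000101111110
Gen 1 (rule 90): 101001001000011
Gen 2 (rule 193): 000000000011001
Gen 3 (rule 90): 000000000111110
Gen 4 (rule 193): 111111110011110
Gen 5 (rule 90): 100000011110011
Gen 6 (rule 193): 001111001110001
Gen 7 (rule 90): 011001111011010
Gen 8 (rule 193): 001000111001000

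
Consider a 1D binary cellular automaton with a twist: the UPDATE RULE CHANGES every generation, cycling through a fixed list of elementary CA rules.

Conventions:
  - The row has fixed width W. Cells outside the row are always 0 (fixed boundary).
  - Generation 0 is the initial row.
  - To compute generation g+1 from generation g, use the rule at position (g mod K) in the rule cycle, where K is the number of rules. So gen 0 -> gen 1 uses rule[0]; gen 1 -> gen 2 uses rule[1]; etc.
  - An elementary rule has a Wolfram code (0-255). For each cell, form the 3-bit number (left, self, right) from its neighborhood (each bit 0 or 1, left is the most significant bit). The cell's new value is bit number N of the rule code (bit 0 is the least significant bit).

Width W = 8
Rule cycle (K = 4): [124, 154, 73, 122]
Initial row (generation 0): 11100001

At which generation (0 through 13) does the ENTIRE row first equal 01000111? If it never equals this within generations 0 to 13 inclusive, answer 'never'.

Answer: never

Derivation:
Gen 0: 11100001
Gen 1 (rule 124): 10110001
Gen 2 (rule 154): 00101010
Gen 3 (rule 73): 10000000
Gen 4 (rule 122): 01000000
Gen 5 (rule 124): 01100000
Gen 6 (rule 154): 11010000
Gen 7 (rule 73): 11000111
Gen 8 (rule 122): 11101101
Gen 9 (rule 124): 10111111
Gen 10 (rule 154): 00111110
Gen 11 (rule 73): 10100010
Gen 12 (rule 122): 01010101
Gen 13 (rule 124): 01111111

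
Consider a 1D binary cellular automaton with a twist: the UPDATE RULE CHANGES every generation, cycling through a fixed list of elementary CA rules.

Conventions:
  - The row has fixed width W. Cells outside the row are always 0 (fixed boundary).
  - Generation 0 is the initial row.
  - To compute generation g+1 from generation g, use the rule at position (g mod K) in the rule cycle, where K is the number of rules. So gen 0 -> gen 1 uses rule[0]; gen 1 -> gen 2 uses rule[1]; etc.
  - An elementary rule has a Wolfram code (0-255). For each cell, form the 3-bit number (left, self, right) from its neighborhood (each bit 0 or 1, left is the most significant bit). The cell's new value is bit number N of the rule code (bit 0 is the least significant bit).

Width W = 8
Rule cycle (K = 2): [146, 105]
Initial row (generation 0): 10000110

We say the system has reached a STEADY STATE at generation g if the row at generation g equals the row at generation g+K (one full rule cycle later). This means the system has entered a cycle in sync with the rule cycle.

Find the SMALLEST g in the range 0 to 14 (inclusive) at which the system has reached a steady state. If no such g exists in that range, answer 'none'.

Answer: 6

Derivation:
Gen 0: 10000110
Gen 1 (rule 146): 01001001
Gen 2 (rule 105): 00000000
Gen 3 (rule 146): 00000000
Gen 4 (rule 105): 11111111
Gen 5 (rule 146): 01111110
Gen 6 (rule 105): 01000010
Gen 7 (rule 146): 10100101
Gen 8 (rule 105): 01000010
Gen 9 (rule 146): 10100101
Gen 10 (rule 105): 01000010
Gen 11 (rule 146): 10100101
Gen 12 (rule 105): 01000010
Gen 13 (rule 146): 10100101
Gen 14 (rule 105): 01000010
Gen 15 (rule 146): 10100101
Gen 16 (rule 105): 01000010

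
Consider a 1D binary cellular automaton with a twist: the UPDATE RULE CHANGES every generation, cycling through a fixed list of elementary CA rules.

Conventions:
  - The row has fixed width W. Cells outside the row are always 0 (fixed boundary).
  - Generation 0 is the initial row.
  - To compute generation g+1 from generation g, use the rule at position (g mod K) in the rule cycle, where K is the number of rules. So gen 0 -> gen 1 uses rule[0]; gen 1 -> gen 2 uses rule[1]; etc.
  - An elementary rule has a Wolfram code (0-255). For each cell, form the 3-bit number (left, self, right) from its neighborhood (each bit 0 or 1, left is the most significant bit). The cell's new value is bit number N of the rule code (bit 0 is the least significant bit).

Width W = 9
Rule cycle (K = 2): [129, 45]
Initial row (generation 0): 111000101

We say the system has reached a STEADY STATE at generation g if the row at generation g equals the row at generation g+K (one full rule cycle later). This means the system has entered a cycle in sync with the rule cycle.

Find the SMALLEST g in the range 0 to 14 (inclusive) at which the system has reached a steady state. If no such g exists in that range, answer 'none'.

Gen 0: 111000101
Gen 1 (rule 129): 010010000
Gen 2 (rule 45): 010010111
Gen 3 (rule 129): 000000010
Gen 4 (rule 45): 111111010
Gen 5 (rule 129): 011110000
Gen 6 (rule 45): 010000111
Gen 7 (rule 129): 000110010
Gen 8 (rule 45): 110100010
Gen 9 (rule 129): 000001000
Gen 10 (rule 45): 111101011
Gen 11 (rule 129): 011000000
Gen 12 (rule 45): 010011111
Gen 13 (rule 129): 000001110
Gen 14 (rule 45): 111101000
Gen 15 (rule 129): 011000011
Gen 16 (rule 45): 010011010

Answer: none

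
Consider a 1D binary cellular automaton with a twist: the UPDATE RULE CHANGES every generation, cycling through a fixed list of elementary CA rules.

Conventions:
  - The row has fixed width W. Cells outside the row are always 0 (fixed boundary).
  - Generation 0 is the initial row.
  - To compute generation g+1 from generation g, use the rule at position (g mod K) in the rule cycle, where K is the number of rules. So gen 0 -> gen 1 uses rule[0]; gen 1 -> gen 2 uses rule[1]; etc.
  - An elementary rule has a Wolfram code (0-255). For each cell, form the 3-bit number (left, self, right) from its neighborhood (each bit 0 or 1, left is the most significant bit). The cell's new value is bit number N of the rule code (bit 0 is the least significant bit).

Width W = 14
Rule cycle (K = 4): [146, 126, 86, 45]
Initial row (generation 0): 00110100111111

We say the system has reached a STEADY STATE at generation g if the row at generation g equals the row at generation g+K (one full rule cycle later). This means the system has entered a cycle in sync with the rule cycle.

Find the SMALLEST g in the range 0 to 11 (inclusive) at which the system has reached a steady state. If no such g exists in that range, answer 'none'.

Gen 0: 00110100111111
Gen 1 (rule 146): 01000011011110
Gen 2 (rule 126): 11100111110011
Gen 3 (rule 86): 00111000011101
Gen 4 (rule 45): 10100011010011
Gen 5 (rule 146): 00010100001100
Gen 6 (rule 126): 00111110011110
Gen 7 (rule 86): 01000011100011
Gen 8 (rule 45): 01011010001010
Gen 9 (rule 146): 10000001010001
Gen 10 (rule 126): 11000011111011
Gen 11 (rule 86): 01100100001001
Gen 12 (rule 45): 01000101101001
Gen 13 (rule 146): 10101000000110
Gen 14 (rule 126): 11111100001111
Gen 15 (rule 86): 00000110010001

Answer: none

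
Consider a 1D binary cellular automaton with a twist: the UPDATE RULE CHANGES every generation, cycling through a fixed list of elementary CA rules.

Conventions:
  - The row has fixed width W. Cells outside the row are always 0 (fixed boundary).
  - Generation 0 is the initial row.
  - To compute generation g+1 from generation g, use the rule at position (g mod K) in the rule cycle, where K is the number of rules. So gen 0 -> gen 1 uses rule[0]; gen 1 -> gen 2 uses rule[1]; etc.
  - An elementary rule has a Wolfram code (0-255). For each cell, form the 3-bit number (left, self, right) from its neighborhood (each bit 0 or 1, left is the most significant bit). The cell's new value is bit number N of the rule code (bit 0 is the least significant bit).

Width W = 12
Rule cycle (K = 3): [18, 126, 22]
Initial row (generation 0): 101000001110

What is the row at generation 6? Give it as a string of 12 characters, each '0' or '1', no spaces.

Gen 0: 101000001110
Gen 1 (rule 18): 000100010001
Gen 2 (rule 126): 001110111011
Gen 3 (rule 22): 010000000000
Gen 4 (rule 18): 101000000000
Gen 5 (rule 126): 111100000000
Gen 6 (rule 22): 000010000000

Answer: 000010000000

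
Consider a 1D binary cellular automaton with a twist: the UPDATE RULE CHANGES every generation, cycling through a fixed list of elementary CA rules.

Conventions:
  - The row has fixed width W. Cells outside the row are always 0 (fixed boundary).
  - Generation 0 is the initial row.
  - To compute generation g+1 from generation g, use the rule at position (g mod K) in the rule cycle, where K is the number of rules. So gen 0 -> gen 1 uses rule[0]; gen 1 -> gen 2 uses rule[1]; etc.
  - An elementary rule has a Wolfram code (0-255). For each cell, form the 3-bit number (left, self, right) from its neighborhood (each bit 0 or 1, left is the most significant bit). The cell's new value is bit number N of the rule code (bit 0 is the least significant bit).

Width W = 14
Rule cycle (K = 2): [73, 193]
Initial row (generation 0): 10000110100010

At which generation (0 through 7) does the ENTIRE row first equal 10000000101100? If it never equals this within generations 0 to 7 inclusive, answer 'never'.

Gen 0: 10000110100010
Gen 1 (rule 73): 00110110001000
Gen 2 (rule 193): 10010010100011
Gen 3 (rule 73): 00000000001011
Gen 4 (rule 193): 11111111100001
Gen 5 (rule 73): 10000000101100
Gen 6 (rule 193): 00111110000101
Gen 7 (rule 73): 10100010110000

Answer: 5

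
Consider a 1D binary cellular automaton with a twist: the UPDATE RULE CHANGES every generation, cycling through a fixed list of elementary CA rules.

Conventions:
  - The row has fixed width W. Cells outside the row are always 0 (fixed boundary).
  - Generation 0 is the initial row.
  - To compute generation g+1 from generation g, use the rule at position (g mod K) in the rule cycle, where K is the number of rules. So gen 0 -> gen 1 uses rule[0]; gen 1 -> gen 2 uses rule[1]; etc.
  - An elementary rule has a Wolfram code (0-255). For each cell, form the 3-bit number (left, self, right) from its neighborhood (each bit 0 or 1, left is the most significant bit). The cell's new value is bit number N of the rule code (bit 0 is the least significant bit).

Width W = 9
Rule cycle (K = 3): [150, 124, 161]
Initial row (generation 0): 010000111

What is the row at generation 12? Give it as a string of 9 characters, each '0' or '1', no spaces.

Gen 0: 010000111
Gen 1 (rule 150): 111001010
Gen 2 (rule 124): 101101111
Gen 3 (rule 161): 010010110
Gen 4 (rule 150): 111110001
Gen 5 (rule 124): 100011001
Gen 6 (rule 161): 001000000
Gen 7 (rule 150): 011100000
Gen 8 (rule 124): 010110000
Gen 9 (rule 161): 001000111
Gen 10 (rule 150): 011101010
Gen 11 (rule 124): 010111111
Gen 12 (rule 161): 001011110

Answer: 001011110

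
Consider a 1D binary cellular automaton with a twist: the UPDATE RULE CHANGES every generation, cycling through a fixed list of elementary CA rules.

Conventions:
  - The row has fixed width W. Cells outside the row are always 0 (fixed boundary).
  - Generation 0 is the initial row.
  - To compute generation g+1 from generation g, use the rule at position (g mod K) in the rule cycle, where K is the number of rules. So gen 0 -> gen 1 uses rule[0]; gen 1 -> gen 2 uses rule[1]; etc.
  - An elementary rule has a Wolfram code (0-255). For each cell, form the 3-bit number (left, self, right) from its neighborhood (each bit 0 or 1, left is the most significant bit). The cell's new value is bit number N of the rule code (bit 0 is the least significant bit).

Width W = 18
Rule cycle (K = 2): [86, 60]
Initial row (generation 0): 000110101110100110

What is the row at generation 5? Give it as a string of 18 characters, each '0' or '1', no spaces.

Gen 0: 000110101110100110
Gen 1 (rule 86): 001010100010111011
Gen 2 (rule 60): 001111110011100110
Gen 3 (rule 86): 010000011100111011
Gen 4 (rule 60): 011000010010100110
Gen 5 (rule 86): 101100111110111011

Answer: 101100111110111011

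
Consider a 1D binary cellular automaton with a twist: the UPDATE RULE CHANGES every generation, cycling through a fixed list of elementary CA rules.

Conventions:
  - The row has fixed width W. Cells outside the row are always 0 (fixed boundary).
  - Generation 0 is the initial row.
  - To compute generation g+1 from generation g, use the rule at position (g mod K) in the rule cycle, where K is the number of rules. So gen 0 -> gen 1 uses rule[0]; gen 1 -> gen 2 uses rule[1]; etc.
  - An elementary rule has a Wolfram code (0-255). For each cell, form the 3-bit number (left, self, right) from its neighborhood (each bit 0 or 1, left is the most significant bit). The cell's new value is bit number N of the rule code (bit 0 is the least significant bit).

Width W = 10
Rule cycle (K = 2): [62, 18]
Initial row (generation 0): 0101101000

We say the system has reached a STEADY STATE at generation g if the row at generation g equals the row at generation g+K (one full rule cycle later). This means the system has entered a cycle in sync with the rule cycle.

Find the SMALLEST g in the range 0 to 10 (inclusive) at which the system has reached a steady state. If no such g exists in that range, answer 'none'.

Answer: none

Derivation:
Gen 0: 0101101000
Gen 1 (rule 62): 1111011100
Gen 2 (rule 18): 0000000010
Gen 3 (rule 62): 0000000111
Gen 4 (rule 18): 0000001000
Gen 5 (rule 62): 0000011100
Gen 6 (rule 18): 0000100010
Gen 7 (rule 62): 0001110111
Gen 8 (rule 18): 0010000000
Gen 9 (rule 62): 0111000000
Gen 10 (rule 18): 1000100000
Gen 11 (rule 62): 1101110000
Gen 12 (rule 18): 0000001000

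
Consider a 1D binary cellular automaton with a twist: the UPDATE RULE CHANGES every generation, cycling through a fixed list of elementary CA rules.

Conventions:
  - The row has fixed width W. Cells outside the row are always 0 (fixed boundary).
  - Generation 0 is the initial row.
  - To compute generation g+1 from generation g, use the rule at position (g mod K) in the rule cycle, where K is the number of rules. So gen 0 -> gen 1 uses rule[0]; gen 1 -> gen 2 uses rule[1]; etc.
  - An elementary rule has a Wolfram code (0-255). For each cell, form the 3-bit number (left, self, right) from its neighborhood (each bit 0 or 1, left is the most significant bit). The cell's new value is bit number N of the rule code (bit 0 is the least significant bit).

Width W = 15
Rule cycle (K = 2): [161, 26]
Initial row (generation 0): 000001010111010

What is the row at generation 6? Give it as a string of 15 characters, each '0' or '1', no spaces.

Answer: 010100001101010

Derivation:
Gen 0: 000001010111010
Gen 1 (rule 161): 111100101010100
Gen 2 (rule 26): 100011000000010
Gen 3 (rule 161): 001000011111000
Gen 4 (rule 26): 010100110000100
Gen 5 (rule 161): 001000000110001
Gen 6 (rule 26): 010100001101010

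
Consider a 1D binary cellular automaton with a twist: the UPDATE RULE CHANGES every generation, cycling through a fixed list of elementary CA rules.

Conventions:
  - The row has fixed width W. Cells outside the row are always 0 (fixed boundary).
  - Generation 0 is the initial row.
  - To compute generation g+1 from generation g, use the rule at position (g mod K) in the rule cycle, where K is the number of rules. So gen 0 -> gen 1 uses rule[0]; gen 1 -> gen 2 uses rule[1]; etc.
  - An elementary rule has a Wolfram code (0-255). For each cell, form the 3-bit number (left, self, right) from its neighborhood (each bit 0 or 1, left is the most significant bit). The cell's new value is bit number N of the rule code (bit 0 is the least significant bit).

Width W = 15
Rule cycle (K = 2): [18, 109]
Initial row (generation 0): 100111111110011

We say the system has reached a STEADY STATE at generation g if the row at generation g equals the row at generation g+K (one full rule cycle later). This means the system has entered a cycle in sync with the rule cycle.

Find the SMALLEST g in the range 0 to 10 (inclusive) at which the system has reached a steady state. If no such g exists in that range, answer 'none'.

Gen 0: 100111111110011
Gen 1 (rule 18): 011000000001100
Gen 2 (rule 109): 011011111101101
Gen 3 (rule 18): 100000000000000
Gen 4 (rule 109): 101111111111111
Gen 5 (rule 18): 000000000000000
Gen 6 (rule 109): 111111111111111
Gen 7 (rule 18): 000000000000000
Gen 8 (rule 109): 111111111111111
Gen 9 (rule 18): 000000000000000
Gen 10 (rule 109): 111111111111111
Gen 11 (rule 18): 000000000000000
Gen 12 (rule 109): 111111111111111

Answer: 5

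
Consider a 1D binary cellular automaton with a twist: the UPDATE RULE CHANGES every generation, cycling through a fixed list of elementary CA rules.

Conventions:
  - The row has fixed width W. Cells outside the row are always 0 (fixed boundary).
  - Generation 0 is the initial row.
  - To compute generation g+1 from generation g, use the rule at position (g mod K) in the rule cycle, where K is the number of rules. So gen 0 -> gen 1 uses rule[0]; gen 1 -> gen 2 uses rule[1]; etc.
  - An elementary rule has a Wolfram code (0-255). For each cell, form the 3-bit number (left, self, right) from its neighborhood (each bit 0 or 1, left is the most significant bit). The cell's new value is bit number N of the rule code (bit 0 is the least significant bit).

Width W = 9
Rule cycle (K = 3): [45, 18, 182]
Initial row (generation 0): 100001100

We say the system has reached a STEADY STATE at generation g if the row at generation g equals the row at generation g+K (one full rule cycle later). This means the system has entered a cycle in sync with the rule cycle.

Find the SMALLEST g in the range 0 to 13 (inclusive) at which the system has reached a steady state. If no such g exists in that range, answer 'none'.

Gen 0: 100001100
Gen 1 (rule 45): 101101001
Gen 2 (rule 18): 000000110
Gen 3 (rule 182): 000001001
Gen 4 (rule 45): 111101001
Gen 5 (rule 18): 000000110
Gen 6 (rule 182): 000001001
Gen 7 (rule 45): 111101001
Gen 8 (rule 18): 000000110
Gen 9 (rule 182): 000001001
Gen 10 (rule 45): 111101001
Gen 11 (rule 18): 000000110
Gen 12 (rule 182): 000001001
Gen 13 (rule 45): 111101001
Gen 14 (rule 18): 000000110
Gen 15 (rule 182): 000001001
Gen 16 (rule 45): 111101001

Answer: 2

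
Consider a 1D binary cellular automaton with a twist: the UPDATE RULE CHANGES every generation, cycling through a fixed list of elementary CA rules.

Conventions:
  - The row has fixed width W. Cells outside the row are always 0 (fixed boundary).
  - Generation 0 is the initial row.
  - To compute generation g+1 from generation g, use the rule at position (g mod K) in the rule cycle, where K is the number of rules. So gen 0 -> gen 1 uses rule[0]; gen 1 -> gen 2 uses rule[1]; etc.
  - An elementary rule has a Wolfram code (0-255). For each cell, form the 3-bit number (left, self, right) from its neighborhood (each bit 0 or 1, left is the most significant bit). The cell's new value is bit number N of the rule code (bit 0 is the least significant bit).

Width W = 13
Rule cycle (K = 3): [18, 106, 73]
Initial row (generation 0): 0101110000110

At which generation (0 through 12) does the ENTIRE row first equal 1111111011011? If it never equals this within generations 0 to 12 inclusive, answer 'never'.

Gen 0: 0101110000110
Gen 1 (rule 18): 1000001001001
Gen 2 (rule 106): 0000010010010
Gen 3 (rule 73): 1111000000000
Gen 4 (rule 18): 0000100000000
Gen 5 (rule 106): 0001000000000
Gen 6 (rule 73): 1100011111111
Gen 7 (rule 18): 0010100000000
Gen 8 (rule 106): 0101000000000
Gen 9 (rule 73): 0000011111111
Gen 10 (rule 18): 0000100000000
Gen 11 (rule 106): 0001000000000
Gen 12 (rule 73): 1100011111111

Answer: never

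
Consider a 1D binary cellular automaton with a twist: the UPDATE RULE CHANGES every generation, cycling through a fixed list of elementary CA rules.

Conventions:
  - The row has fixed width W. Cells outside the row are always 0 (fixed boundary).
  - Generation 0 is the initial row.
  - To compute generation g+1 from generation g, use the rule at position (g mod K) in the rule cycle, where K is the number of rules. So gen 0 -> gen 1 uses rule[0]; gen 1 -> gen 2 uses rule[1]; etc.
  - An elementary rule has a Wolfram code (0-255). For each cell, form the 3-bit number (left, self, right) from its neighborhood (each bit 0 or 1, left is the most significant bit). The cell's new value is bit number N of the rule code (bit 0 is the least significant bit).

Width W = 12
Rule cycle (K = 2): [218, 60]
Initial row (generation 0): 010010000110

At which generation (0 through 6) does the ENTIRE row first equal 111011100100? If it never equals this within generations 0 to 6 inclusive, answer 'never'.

Gen 0: 010010000110
Gen 1 (rule 218): 101101001111
Gen 2 (rule 60): 111011101000
Gen 3 (rule 218): 111011100100
Gen 4 (rule 60): 100110010110
Gen 5 (rule 218): 011111100111
Gen 6 (rule 60): 010000010100

Answer: 3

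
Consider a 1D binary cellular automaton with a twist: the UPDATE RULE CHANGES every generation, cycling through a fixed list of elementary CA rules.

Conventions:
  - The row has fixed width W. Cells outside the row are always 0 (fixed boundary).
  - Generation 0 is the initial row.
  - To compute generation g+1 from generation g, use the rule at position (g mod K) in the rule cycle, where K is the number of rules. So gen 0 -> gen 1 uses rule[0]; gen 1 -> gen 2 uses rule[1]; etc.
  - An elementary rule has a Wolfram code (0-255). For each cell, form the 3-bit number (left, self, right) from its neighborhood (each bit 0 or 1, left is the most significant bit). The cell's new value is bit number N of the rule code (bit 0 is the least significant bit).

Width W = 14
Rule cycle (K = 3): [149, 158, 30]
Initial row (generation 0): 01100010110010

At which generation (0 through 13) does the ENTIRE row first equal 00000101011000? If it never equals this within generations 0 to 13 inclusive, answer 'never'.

Gen 0: 01100010110010
Gen 1 (rule 149): 00011010001011
Gen 2 (rule 158): 00110011011010
Gen 3 (rule 30): 01101110010011
Gen 4 (rule 149): 00000101011000
Gen 5 (rule 158): 00001101010100
Gen 6 (rule 30): 00011001010110
Gen 7 (rule 149): 11000101010001
Gen 8 (rule 158): 10101101011011
Gen 9 (rule 30): 10101001010010
Gen 10 (rule 149): 10101101011011
Gen 11 (rule 158): 10101001010010
Gen 12 (rule 30): 10101111011111
Gen 13 (rule 149): 10100110001110

Answer: 4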